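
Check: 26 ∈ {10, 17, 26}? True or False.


A = {10, 17, 26}
Checking if 26 is in A
26 is in A → True

26 ∈ A


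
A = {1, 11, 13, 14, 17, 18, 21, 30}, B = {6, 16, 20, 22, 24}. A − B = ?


A \ B = elements in A but not in B
A = {1, 11, 13, 14, 17, 18, 21, 30}
B = {6, 16, 20, 22, 24}
Remove from A any elements in B
A \ B = {1, 11, 13, 14, 17, 18, 21, 30}

A \ B = {1, 11, 13, 14, 17, 18, 21, 30}


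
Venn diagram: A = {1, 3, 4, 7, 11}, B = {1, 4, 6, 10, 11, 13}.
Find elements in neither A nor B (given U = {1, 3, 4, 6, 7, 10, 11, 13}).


A = {1, 3, 4, 7, 11}
B = {1, 4, 6, 10, 11, 13}
Region: in neither A nor B (given U = {1, 3, 4, 6, 7, 10, 11, 13})
Elements: ∅

Elements in neither A nor B (given U = {1, 3, 4, 6, 7, 10, 11, 13}): ∅


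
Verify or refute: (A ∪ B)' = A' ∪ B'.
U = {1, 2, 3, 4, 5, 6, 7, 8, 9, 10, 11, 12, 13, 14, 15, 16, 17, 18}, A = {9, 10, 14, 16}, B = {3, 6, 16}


LHS: A ∪ B = {3, 6, 9, 10, 14, 16}
(A ∪ B)' = U \ (A ∪ B) = {1, 2, 4, 5, 7, 8, 11, 12, 13, 15, 17, 18}
A' = {1, 2, 3, 4, 5, 6, 7, 8, 11, 12, 13, 15, 17, 18}, B' = {1, 2, 4, 5, 7, 8, 9, 10, 11, 12, 13, 14, 15, 17, 18}
Claimed RHS: A' ∪ B' = {1, 2, 3, 4, 5, 6, 7, 8, 9, 10, 11, 12, 13, 14, 15, 17, 18}
Identity is INVALID: LHS = {1, 2, 4, 5, 7, 8, 11, 12, 13, 15, 17, 18} but the RHS claimed here equals {1, 2, 3, 4, 5, 6, 7, 8, 9, 10, 11, 12, 13, 14, 15, 17, 18}. The correct form is (A ∪ B)' = A' ∩ B'.

Identity is invalid: (A ∪ B)' = {1, 2, 4, 5, 7, 8, 11, 12, 13, 15, 17, 18} but A' ∪ B' = {1, 2, 3, 4, 5, 6, 7, 8, 9, 10, 11, 12, 13, 14, 15, 17, 18}. The correct De Morgan law is (A ∪ B)' = A' ∩ B'.


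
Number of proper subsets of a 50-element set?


Total subsets = 2^n = 2^50 = 1125899906842624
Proper subsets exclude the set itself: 2^n - 1
= 1125899906842624 - 1
= 1125899906842623

Number of proper subsets = 1125899906842623


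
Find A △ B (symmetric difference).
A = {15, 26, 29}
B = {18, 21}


A △ B = (A \ B) ∪ (B \ A) = elements in exactly one of A or B
A \ B = {15, 26, 29}
B \ A = {18, 21}
A △ B = {15, 18, 21, 26, 29}

A △ B = {15, 18, 21, 26, 29}


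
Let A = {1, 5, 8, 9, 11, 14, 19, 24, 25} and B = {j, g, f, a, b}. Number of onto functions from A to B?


n = |A| = 9, k = |B| = 5. Surjections via inclusion-exclusion:
S(n,k) = Σ(-1)^i × C(k,i) × (k-i)^n, i=0 to k
i=0: (-1)^0×C(5,0)×5^9 = 1953125
i=1: (-1)^1×C(5,1)×4^9 = -1310720
i=2: (-1)^2×C(5,2)×3^9 = 196830
i=3: (-1)^3×C(5,3)×2^9 = -5120
i=4: (-1)^4×C(5,4)×1^9 = 5
i=5: (-1)^5×C(5,5)×0^9 = 0
Total = 834120

Number of surjections = 834120


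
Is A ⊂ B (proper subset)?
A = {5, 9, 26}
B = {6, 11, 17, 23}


A ⊂ B requires: A ⊆ B AND A ≠ B.
A ⊆ B? No
A ⊄ B, so A is not a proper subset.

No, A is not a proper subset of B


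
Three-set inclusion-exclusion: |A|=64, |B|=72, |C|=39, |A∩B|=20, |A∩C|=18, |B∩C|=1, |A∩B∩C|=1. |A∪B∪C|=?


|A∪B∪C| = |A|+|B|+|C| - |A∩B|-|A∩C|-|B∩C| + |A∩B∩C|
= 64+72+39 - 20-18-1 + 1
= 175 - 39 + 1
= 137

|A ∪ B ∪ C| = 137


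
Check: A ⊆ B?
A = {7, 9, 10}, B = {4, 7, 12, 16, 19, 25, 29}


A ⊆ B means every element of A is in B.
Elements in A not in B: {9, 10}
So A ⊄ B.

No, A ⊄ B


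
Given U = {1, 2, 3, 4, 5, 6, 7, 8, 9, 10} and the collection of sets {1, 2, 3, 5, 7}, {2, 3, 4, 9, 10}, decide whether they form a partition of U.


A partition requires: (1) non-empty parts, (2) pairwise disjoint, (3) union = U
Parts: {1, 2, 3, 5, 7}, {2, 3, 4, 9, 10}
Union of parts: {1, 2, 3, 4, 5, 7, 9, 10}
U = {1, 2, 3, 4, 5, 6, 7, 8, 9, 10}
All non-empty? True
Pairwise disjoint? False
Covers U? False

No, not a valid partition


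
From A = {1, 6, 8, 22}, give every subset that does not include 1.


A subset of A that omits 1 is a subset of A \ {1}, so there are 2^(n-1) = 2^3 = 8 of them.
Subsets excluding 1: ∅, {6}, {8}, {22}, {6, 8}, {6, 22}, {8, 22}, {6, 8, 22}

Subsets excluding 1 (8 total): ∅, {6}, {8}, {22}, {6, 8}, {6, 22}, {8, 22}, {6, 8, 22}


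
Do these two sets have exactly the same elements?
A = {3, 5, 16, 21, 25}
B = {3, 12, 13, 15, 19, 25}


Two sets are equal iff they have exactly the same elements.
A = {3, 5, 16, 21, 25}
B = {3, 12, 13, 15, 19, 25}
Differences: {5, 12, 13, 15, 16, 19, 21}
A ≠ B

No, A ≠ B


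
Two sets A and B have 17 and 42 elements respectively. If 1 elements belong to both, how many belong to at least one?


|A ∪ B| = |A| + |B| - |A ∩ B|
= 17 + 42 - 1
= 58

|A ∪ B| = 58


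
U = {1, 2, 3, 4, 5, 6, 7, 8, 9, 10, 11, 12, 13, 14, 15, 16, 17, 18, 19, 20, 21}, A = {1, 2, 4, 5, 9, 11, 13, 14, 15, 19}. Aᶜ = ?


Aᶜ = U \ A = elements in U but not in A
U = {1, 2, 3, 4, 5, 6, 7, 8, 9, 10, 11, 12, 13, 14, 15, 16, 17, 18, 19, 20, 21}
A = {1, 2, 4, 5, 9, 11, 13, 14, 15, 19}
Aᶜ = {3, 6, 7, 8, 10, 12, 16, 17, 18, 20, 21}

Aᶜ = {3, 6, 7, 8, 10, 12, 16, 17, 18, 20, 21}


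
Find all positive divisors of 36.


Checking each candidate:
Condition: positive divisors of 36
Result = {1, 2, 3, 4, 6, 9, 12, 18, 36}

{1, 2, 3, 4, 6, 9, 12, 18, 36}


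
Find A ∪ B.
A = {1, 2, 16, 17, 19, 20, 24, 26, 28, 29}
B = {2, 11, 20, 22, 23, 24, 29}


A ∪ B = all elements in A or B (or both)
A = {1, 2, 16, 17, 19, 20, 24, 26, 28, 29}
B = {2, 11, 20, 22, 23, 24, 29}
A ∪ B = {1, 2, 11, 16, 17, 19, 20, 22, 23, 24, 26, 28, 29}

A ∪ B = {1, 2, 11, 16, 17, 19, 20, 22, 23, 24, 26, 28, 29}


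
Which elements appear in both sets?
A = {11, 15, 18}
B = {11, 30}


A ∩ B = elements in both A and B
A = {11, 15, 18}
B = {11, 30}
A ∩ B = {11}

A ∩ B = {11}


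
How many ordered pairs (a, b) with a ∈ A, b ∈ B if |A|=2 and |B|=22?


|A × B| = |A| × |B|
= 2 × 22
= 44

|A × B| = 44


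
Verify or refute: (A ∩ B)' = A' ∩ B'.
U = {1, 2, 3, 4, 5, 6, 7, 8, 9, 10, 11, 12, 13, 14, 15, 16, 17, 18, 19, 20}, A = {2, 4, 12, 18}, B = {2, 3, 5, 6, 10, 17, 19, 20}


LHS: A ∩ B = {2}
(A ∩ B)' = U \ (A ∩ B) = {1, 3, 4, 5, 6, 7, 8, 9, 10, 11, 12, 13, 14, 15, 16, 17, 18, 19, 20}
A' = {1, 3, 5, 6, 7, 8, 9, 10, 11, 13, 14, 15, 16, 17, 19, 20}, B' = {1, 4, 7, 8, 9, 11, 12, 13, 14, 15, 16, 18}
Claimed RHS: A' ∩ B' = {1, 7, 8, 9, 11, 13, 14, 15, 16}
Identity is INVALID: LHS = {1, 3, 4, 5, 6, 7, 8, 9, 10, 11, 12, 13, 14, 15, 16, 17, 18, 19, 20} but the RHS claimed here equals {1, 7, 8, 9, 11, 13, 14, 15, 16}. The correct form is (A ∩ B)' = A' ∪ B'.

Identity is invalid: (A ∩ B)' = {1, 3, 4, 5, 6, 7, 8, 9, 10, 11, 12, 13, 14, 15, 16, 17, 18, 19, 20} but A' ∩ B' = {1, 7, 8, 9, 11, 13, 14, 15, 16}. The correct De Morgan law is (A ∩ B)' = A' ∪ B'.


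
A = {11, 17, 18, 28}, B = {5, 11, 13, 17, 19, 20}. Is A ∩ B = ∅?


Disjoint means A ∩ B = ∅.
A ∩ B = {11, 17}
A ∩ B ≠ ∅, so A and B are NOT disjoint.

No, A and B are not disjoint (A ∩ B = {11, 17})


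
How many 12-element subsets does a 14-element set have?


C(n,k) = n! / (k!(n-k)!)
C(14,12) = 14! / (12!2!)
= 91

C(14,12) = 91


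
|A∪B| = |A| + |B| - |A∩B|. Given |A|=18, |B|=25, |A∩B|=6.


|A ∪ B| = |A| + |B| - |A ∩ B|
= 18 + 25 - 6
= 37

|A ∪ B| = 37


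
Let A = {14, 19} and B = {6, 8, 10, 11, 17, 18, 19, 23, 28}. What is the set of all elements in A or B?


A ∪ B = all elements in A or B (or both)
A = {14, 19}
B = {6, 8, 10, 11, 17, 18, 19, 23, 28}
A ∪ B = {6, 8, 10, 11, 14, 17, 18, 19, 23, 28}

A ∪ B = {6, 8, 10, 11, 14, 17, 18, 19, 23, 28}


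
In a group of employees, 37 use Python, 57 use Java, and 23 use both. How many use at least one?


|A ∪ B| = |A| + |B| - |A ∩ B|
= 37 + 57 - 23
= 71

|A ∪ B| = 71


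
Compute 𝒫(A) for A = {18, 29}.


|A| = 2, so |P(A)| = 2^2 = 4
Enumerate subsets by cardinality (0 to 2):
∅, {18}, {29}, {18, 29}

P(A) has 4 subsets: ∅, {18}, {29}, {18, 29}


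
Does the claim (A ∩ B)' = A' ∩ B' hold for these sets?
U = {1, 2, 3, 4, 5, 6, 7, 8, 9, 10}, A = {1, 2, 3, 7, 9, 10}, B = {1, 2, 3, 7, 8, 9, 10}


LHS: A ∩ B = {1, 2, 3, 7, 9, 10}
(A ∩ B)' = U \ (A ∩ B) = {4, 5, 6, 8}
A' = {4, 5, 6, 8}, B' = {4, 5, 6}
Claimed RHS: A' ∩ B' = {4, 5, 6}
Identity is INVALID: LHS = {4, 5, 6, 8} but the RHS claimed here equals {4, 5, 6}. The correct form is (A ∩ B)' = A' ∪ B'.

Identity is invalid: (A ∩ B)' = {4, 5, 6, 8} but A' ∩ B' = {4, 5, 6}. The correct De Morgan law is (A ∩ B)' = A' ∪ B'.


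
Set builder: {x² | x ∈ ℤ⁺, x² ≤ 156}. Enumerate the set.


Checking each candidate:
Condition: positive perfect squares ≤ 156
Result = {1, 4, 9, 16, 25, 36, 49, 64, 81, 100, 121, 144}

{1, 4, 9, 16, 25, 36, 49, 64, 81, 100, 121, 144}


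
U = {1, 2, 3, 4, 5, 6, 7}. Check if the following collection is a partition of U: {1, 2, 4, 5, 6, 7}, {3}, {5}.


A partition requires: (1) non-empty parts, (2) pairwise disjoint, (3) union = U
Parts: {1, 2, 4, 5, 6, 7}, {3}, {5}
Union of parts: {1, 2, 3, 4, 5, 6, 7}
U = {1, 2, 3, 4, 5, 6, 7}
All non-empty? True
Pairwise disjoint? False
Covers U? True

No, not a valid partition


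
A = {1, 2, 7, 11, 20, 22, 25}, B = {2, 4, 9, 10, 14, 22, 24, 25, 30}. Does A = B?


Two sets are equal iff they have exactly the same elements.
A = {1, 2, 7, 11, 20, 22, 25}
B = {2, 4, 9, 10, 14, 22, 24, 25, 30}
Differences: {1, 4, 7, 9, 10, 11, 14, 20, 24, 30}
A ≠ B

No, A ≠ B


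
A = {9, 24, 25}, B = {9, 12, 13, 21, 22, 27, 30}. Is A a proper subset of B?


A ⊂ B requires: A ⊆ B AND A ≠ B.
A ⊆ B? No
A ⊄ B, so A is not a proper subset.

No, A is not a proper subset of B


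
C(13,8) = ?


C(n,k) = n! / (k!(n-k)!)
C(13,8) = 13! / (8!5!)
= 1287

C(13,8) = 1287


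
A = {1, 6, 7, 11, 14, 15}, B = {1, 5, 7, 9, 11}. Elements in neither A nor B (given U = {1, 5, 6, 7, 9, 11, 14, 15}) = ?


A = {1, 6, 7, 11, 14, 15}
B = {1, 5, 7, 9, 11}
Region: in neither A nor B (given U = {1, 5, 6, 7, 9, 11, 14, 15})
Elements: ∅

Elements in neither A nor B (given U = {1, 5, 6, 7, 9, 11, 14, 15}): ∅


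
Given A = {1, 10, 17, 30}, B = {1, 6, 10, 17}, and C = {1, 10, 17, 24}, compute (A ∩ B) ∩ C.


A ∩ B = {1, 10, 17}
(A ∩ B) ∩ C = {1, 10, 17}

A ∩ B ∩ C = {1, 10, 17}


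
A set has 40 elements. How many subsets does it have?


Number of subsets = 2^n
= 2^40
= 1099511627776

|P(A)| = 1099511627776


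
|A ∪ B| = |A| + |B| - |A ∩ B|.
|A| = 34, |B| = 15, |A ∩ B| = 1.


|A ∪ B| = |A| + |B| - |A ∩ B|
= 34 + 15 - 1
= 48

|A ∪ B| = 48


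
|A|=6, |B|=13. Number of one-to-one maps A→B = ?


An injection sends each of |A| = 6 inputs to a distinct output in B.
# injections = |B|·(|B|-1)·…·(|B|-|A|+1) = 13! / (13 - 6)!
= 13 × 12 × 11 × 10 × 9 × 8
= 1235520

Number of injections = 1235520


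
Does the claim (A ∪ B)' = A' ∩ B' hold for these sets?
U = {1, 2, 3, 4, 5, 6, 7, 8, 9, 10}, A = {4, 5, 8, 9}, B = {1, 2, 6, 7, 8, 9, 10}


LHS: A ∪ B = {1, 2, 4, 5, 6, 7, 8, 9, 10}
(A ∪ B)' = U \ (A ∪ B) = {3}
A' = {1, 2, 3, 6, 7, 10}, B' = {3, 4, 5}
Claimed RHS: A' ∩ B' = {3}
Identity is VALID: LHS = RHS = {3} ✓

Identity is valid. (A ∪ B)' = A' ∩ B' = {3}


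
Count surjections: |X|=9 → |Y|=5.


n = |X| = 9, k = |Y| = 5. Surjections via inclusion-exclusion:
S(n,k) = Σ(-1)^i × C(k,i) × (k-i)^n, i=0 to k
i=0: (-1)^0×C(5,0)×5^9 = 1953125
i=1: (-1)^1×C(5,1)×4^9 = -1310720
i=2: (-1)^2×C(5,2)×3^9 = 196830
i=3: (-1)^3×C(5,3)×2^9 = -5120
i=4: (-1)^4×C(5,4)×1^9 = 5
i=5: (-1)^5×C(5,5)×0^9 = 0
Total = 834120

Number of surjections = 834120


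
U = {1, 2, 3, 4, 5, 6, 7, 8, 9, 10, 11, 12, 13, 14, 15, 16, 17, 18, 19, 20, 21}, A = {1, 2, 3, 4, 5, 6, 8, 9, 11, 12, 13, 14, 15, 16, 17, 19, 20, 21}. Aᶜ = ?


Aᶜ = U \ A = elements in U but not in A
U = {1, 2, 3, 4, 5, 6, 7, 8, 9, 10, 11, 12, 13, 14, 15, 16, 17, 18, 19, 20, 21}
A = {1, 2, 3, 4, 5, 6, 8, 9, 11, 12, 13, 14, 15, 16, 17, 19, 20, 21}
Aᶜ = {7, 10, 18}

Aᶜ = {7, 10, 18}


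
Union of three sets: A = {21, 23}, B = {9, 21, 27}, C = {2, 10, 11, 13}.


A ∪ B = {9, 21, 23, 27}
(A ∪ B) ∪ C = {2, 9, 10, 11, 13, 21, 23, 27}

A ∪ B ∪ C = {2, 9, 10, 11, 13, 21, 23, 27}


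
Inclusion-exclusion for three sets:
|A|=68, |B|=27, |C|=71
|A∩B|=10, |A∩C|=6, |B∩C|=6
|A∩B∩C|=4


|A∪B∪C| = |A|+|B|+|C| - |A∩B|-|A∩C|-|B∩C| + |A∩B∩C|
= 68+27+71 - 10-6-6 + 4
= 166 - 22 + 4
= 148

|A ∪ B ∪ C| = 148


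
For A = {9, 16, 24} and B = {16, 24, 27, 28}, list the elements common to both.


A ∩ B = elements in both A and B
A = {9, 16, 24}
B = {16, 24, 27, 28}
A ∩ B = {16, 24}

A ∩ B = {16, 24}


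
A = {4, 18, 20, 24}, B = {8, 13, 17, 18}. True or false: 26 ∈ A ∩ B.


A = {4, 18, 20, 24}, B = {8, 13, 17, 18}
A ∩ B = elements in both A and B
A ∩ B = {18}
Checking if 26 ∈ A ∩ B
26 is not in A ∩ B → False

26 ∉ A ∩ B


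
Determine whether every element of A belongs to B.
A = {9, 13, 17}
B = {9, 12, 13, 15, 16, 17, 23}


A ⊆ B means every element of A is in B.
All elements of A are in B.
So A ⊆ B.

Yes, A ⊆ B


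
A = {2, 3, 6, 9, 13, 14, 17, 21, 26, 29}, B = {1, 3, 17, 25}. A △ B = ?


A △ B = (A \ B) ∪ (B \ A) = elements in exactly one of A or B
A \ B = {2, 6, 9, 13, 14, 21, 26, 29}
B \ A = {1, 25}
A △ B = {1, 2, 6, 9, 13, 14, 21, 25, 26, 29}

A △ B = {1, 2, 6, 9, 13, 14, 21, 25, 26, 29}


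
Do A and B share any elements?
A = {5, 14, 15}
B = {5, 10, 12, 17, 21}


Disjoint means A ∩ B = ∅.
A ∩ B = {5}
A ∩ B ≠ ∅, so A and B are NOT disjoint.

Yes — A and B share the element(s) of A ∩ B = {5}, so they are not disjoint


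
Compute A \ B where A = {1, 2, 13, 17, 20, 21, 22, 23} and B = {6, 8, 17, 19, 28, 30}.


A \ B = elements in A but not in B
A = {1, 2, 13, 17, 20, 21, 22, 23}
B = {6, 8, 17, 19, 28, 30}
Remove from A any elements in B
A \ B = {1, 2, 13, 20, 21, 22, 23}

A \ B = {1, 2, 13, 20, 21, 22, 23}


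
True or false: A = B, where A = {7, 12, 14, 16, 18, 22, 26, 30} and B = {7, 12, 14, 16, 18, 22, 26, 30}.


Two sets are equal iff they have exactly the same elements.
A = {7, 12, 14, 16, 18, 22, 26, 30}
B = {7, 12, 14, 16, 18, 22, 26, 30}
Same elements → A = B

Yes, A = B


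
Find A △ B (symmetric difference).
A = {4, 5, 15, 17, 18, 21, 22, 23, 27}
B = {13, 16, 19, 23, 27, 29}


A △ B = (A \ B) ∪ (B \ A) = elements in exactly one of A or B
A \ B = {4, 5, 15, 17, 18, 21, 22}
B \ A = {13, 16, 19, 29}
A △ B = {4, 5, 13, 15, 16, 17, 18, 19, 21, 22, 29}

A △ B = {4, 5, 13, 15, 16, 17, 18, 19, 21, 22, 29}


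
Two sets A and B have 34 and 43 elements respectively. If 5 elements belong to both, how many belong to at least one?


|A ∪ B| = |A| + |B| - |A ∩ B|
= 34 + 43 - 5
= 72

|A ∪ B| = 72


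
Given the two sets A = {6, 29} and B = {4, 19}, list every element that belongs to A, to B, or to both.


A ∪ B = all elements in A or B (or both)
A = {6, 29}
B = {4, 19}
A ∪ B = {4, 6, 19, 29}

A ∪ B = {4, 6, 19, 29}


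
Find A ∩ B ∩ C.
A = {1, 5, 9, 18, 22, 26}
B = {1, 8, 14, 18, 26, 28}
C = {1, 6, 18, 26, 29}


A ∩ B = {1, 18, 26}
(A ∩ B) ∩ C = {1, 18, 26}

A ∩ B ∩ C = {1, 18, 26}


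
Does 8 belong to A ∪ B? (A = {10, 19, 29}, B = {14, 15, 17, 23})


A = {10, 19, 29}, B = {14, 15, 17, 23}
A ∪ B = all elements in A or B
A ∪ B = {10, 14, 15, 17, 19, 23, 29}
Checking if 8 ∈ A ∪ B
8 is not in A ∪ B → False

8 ∉ A ∪ B


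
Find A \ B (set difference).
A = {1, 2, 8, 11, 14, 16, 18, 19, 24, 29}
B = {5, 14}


A \ B = elements in A but not in B
A = {1, 2, 8, 11, 14, 16, 18, 19, 24, 29}
B = {5, 14}
Remove from A any elements in B
A \ B = {1, 2, 8, 11, 16, 18, 19, 24, 29}

A \ B = {1, 2, 8, 11, 16, 18, 19, 24, 29}


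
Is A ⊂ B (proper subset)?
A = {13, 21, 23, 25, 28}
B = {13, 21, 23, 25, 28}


A ⊂ B requires: A ⊆ B AND A ≠ B.
A ⊆ B? Yes
A = B? Yes
A = B, so A is not a PROPER subset.

No, A is not a proper subset of B


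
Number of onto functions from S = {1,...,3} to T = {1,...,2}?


n = |S| = 3, k = |T| = 2. Surjections via inclusion-exclusion:
S(n,k) = Σ(-1)^i × C(k,i) × (k-i)^n, i=0 to k
i=0: (-1)^0×C(2,0)×2^3 = 8
i=1: (-1)^1×C(2,1)×1^3 = -2
i=2: (-1)^2×C(2,2)×0^3 = 0
Total = 6

Number of surjections = 6


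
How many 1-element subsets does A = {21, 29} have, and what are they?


|A| = 2, so A has C(2,1) = 2 subsets of size 1.
Enumerate by choosing 1 elements from A at a time:
{21}, {29}

1-element subsets (2 total): {21}, {29}


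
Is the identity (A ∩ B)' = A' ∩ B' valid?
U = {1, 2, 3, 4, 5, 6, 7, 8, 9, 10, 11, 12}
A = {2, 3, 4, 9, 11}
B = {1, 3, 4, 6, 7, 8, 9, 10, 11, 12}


LHS: A ∩ B = {3, 4, 9, 11}
(A ∩ B)' = U \ (A ∩ B) = {1, 2, 5, 6, 7, 8, 10, 12}
A' = {1, 5, 6, 7, 8, 10, 12}, B' = {2, 5}
Claimed RHS: A' ∩ B' = {5}
Identity is INVALID: LHS = {1, 2, 5, 6, 7, 8, 10, 12} but the RHS claimed here equals {5}. The correct form is (A ∩ B)' = A' ∪ B'.

Identity is invalid: (A ∩ B)' = {1, 2, 5, 6, 7, 8, 10, 12} but A' ∩ B' = {5}. The correct De Morgan law is (A ∩ B)' = A' ∪ B'.


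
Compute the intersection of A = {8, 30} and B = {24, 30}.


A ∩ B = elements in both A and B
A = {8, 30}
B = {24, 30}
A ∩ B = {30}

A ∩ B = {30}


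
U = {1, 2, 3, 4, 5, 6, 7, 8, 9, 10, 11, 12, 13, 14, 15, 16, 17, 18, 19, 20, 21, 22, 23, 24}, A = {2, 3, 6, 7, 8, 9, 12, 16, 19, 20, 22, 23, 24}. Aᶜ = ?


Aᶜ = U \ A = elements in U but not in A
U = {1, 2, 3, 4, 5, 6, 7, 8, 9, 10, 11, 12, 13, 14, 15, 16, 17, 18, 19, 20, 21, 22, 23, 24}
A = {2, 3, 6, 7, 8, 9, 12, 16, 19, 20, 22, 23, 24}
Aᶜ = {1, 4, 5, 10, 11, 13, 14, 15, 17, 18, 21}

Aᶜ = {1, 4, 5, 10, 11, 13, 14, 15, 17, 18, 21}


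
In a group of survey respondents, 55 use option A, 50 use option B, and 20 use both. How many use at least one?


|A ∪ B| = |A| + |B| - |A ∩ B|
= 55 + 50 - 20
= 85

|A ∪ B| = 85


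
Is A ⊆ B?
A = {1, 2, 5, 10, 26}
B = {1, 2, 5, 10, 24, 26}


A ⊆ B means every element of A is in B.
All elements of A are in B.
So A ⊆ B.

Yes, A ⊆ B


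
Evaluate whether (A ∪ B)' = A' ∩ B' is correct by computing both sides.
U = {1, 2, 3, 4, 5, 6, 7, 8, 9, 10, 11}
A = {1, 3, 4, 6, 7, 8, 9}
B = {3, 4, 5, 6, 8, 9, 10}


LHS: A ∪ B = {1, 3, 4, 5, 6, 7, 8, 9, 10}
(A ∪ B)' = U \ (A ∪ B) = {2, 11}
A' = {2, 5, 10, 11}, B' = {1, 2, 7, 11}
Claimed RHS: A' ∩ B' = {2, 11}
Identity is VALID: LHS = RHS = {2, 11} ✓

Identity is valid. (A ∪ B)' = A' ∩ B' = {2, 11}


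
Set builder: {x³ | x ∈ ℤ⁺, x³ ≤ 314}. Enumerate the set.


Checking each candidate:
Condition: positive perfect cubes ≤ 314
Result = {1, 8, 27, 64, 125, 216}

{1, 8, 27, 64, 125, 216}


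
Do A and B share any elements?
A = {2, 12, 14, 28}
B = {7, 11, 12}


Disjoint means A ∩ B = ∅.
A ∩ B = {12}
A ∩ B ≠ ∅, so A and B are NOT disjoint.

Yes — A and B share the element(s) of A ∩ B = {12}, so they are not disjoint


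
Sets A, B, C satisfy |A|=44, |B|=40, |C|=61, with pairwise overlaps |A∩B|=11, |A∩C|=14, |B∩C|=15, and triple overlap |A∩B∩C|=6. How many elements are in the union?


|A∪B∪C| = |A|+|B|+|C| - |A∩B|-|A∩C|-|B∩C| + |A∩B∩C|
= 44+40+61 - 11-14-15 + 6
= 145 - 40 + 6
= 111

|A ∪ B ∪ C| = 111


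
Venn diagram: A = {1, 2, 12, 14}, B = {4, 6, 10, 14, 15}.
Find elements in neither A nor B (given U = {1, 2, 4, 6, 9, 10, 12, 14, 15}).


A = {1, 2, 12, 14}
B = {4, 6, 10, 14, 15}
Region: in neither A nor B (given U = {1, 2, 4, 6, 9, 10, 12, 14, 15})
Elements: {9}

Elements in neither A nor B (given U = {1, 2, 4, 6, 9, 10, 12, 14, 15}): {9}


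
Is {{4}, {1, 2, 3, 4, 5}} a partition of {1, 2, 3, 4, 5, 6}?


A partition requires: (1) non-empty parts, (2) pairwise disjoint, (3) union = U
Parts: {4}, {1, 2, 3, 4, 5}
Union of parts: {1, 2, 3, 4, 5}
U = {1, 2, 3, 4, 5, 6}
All non-empty? True
Pairwise disjoint? False
Covers U? False

No, not a valid partition


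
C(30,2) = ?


C(n,k) = n! / (k!(n-k)!)
C(30,2) = 30! / (2!28!)
= 435

C(30,2) = 435


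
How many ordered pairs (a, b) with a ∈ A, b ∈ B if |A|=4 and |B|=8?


|A × B| = |A| × |B|
= 4 × 8
= 32

|A × B| = 32


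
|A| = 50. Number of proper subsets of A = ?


Total subsets = 2^n = 2^50 = 1125899906842624
Proper subsets exclude the set itself: 2^n - 1
= 1125899906842624 - 1
= 1125899906842623

Number of proper subsets = 1125899906842623


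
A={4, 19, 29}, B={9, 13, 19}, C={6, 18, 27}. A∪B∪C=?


A ∪ B = {4, 9, 13, 19, 29}
(A ∪ B) ∪ C = {4, 6, 9, 13, 18, 19, 27, 29}

A ∪ B ∪ C = {4, 6, 9, 13, 18, 19, 27, 29}


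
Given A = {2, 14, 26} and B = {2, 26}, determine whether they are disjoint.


Disjoint means A ∩ B = ∅.
A ∩ B = {2, 26}
A ∩ B ≠ ∅, so A and B are NOT disjoint.

No, A and B are not disjoint (A ∩ B = {2, 26})


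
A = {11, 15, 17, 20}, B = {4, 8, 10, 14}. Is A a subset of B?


A ⊆ B means every element of A is in B.
Elements in A not in B: {11, 15, 17, 20}
So A ⊄ B.

No, A ⊄ B


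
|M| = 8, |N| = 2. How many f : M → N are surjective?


n = |M| = 8, k = |N| = 2. Surjections via inclusion-exclusion:
S(n,k) = Σ(-1)^i × C(k,i) × (k-i)^n, i=0 to k
i=0: (-1)^0×C(2,0)×2^8 = 256
i=1: (-1)^1×C(2,1)×1^8 = -2
i=2: (-1)^2×C(2,2)×0^8 = 0
Total = 254

Number of surjections = 254


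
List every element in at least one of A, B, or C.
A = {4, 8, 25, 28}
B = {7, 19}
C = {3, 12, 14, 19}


A ∪ B = {4, 7, 8, 19, 25, 28}
(A ∪ B) ∪ C = {3, 4, 7, 8, 12, 14, 19, 25, 28}

A ∪ B ∪ C = {3, 4, 7, 8, 12, 14, 19, 25, 28}


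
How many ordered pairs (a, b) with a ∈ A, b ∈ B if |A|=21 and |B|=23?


|A × B| = |A| × |B|
= 21 × 23
= 483

|A × B| = 483


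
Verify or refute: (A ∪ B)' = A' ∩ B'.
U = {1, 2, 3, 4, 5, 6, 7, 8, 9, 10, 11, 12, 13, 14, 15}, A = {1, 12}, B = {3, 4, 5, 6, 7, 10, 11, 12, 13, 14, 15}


LHS: A ∪ B = {1, 3, 4, 5, 6, 7, 10, 11, 12, 13, 14, 15}
(A ∪ B)' = U \ (A ∪ B) = {2, 8, 9}
A' = {2, 3, 4, 5, 6, 7, 8, 9, 10, 11, 13, 14, 15}, B' = {1, 2, 8, 9}
Claimed RHS: A' ∩ B' = {2, 8, 9}
Identity is VALID: LHS = RHS = {2, 8, 9} ✓

Identity is valid. (A ∪ B)' = A' ∩ B' = {2, 8, 9}


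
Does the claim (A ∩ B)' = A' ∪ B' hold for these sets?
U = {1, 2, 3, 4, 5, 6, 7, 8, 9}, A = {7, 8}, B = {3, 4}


LHS: A ∩ B = ∅
(A ∩ B)' = U \ (A ∩ B) = {1, 2, 3, 4, 5, 6, 7, 8, 9}
A' = {1, 2, 3, 4, 5, 6, 9}, B' = {1, 2, 5, 6, 7, 8, 9}
Claimed RHS: A' ∪ B' = {1, 2, 3, 4, 5, 6, 7, 8, 9}
Identity is VALID: LHS = RHS = {1, 2, 3, 4, 5, 6, 7, 8, 9} ✓

Identity is valid. (A ∩ B)' = A' ∪ B' = {1, 2, 3, 4, 5, 6, 7, 8, 9}


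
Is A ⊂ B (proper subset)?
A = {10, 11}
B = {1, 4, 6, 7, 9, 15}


A ⊂ B requires: A ⊆ B AND A ≠ B.
A ⊆ B? No
A ⊄ B, so A is not a proper subset.

No, A is not a proper subset of B


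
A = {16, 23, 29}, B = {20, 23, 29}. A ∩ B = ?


A ∩ B = elements in both A and B
A = {16, 23, 29}
B = {20, 23, 29}
A ∩ B = {23, 29}

A ∩ B = {23, 29}


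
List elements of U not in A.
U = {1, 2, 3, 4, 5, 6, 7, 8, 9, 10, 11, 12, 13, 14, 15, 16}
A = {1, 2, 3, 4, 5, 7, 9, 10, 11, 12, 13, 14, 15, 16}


Aᶜ = U \ A = elements in U but not in A
U = {1, 2, 3, 4, 5, 6, 7, 8, 9, 10, 11, 12, 13, 14, 15, 16}
A = {1, 2, 3, 4, 5, 7, 9, 10, 11, 12, 13, 14, 15, 16}
Aᶜ = {6, 8}

Aᶜ = {6, 8}


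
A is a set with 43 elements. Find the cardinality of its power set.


Number of subsets = 2^n
= 2^43
= 8796093022208

|P(A)| = 8796093022208


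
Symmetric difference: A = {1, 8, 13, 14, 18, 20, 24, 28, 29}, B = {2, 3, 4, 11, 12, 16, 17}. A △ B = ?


A △ B = (A \ B) ∪ (B \ A) = elements in exactly one of A or B
A \ B = {1, 8, 13, 14, 18, 20, 24, 28, 29}
B \ A = {2, 3, 4, 11, 12, 16, 17}
A △ B = {1, 2, 3, 4, 8, 11, 12, 13, 14, 16, 17, 18, 20, 24, 28, 29}

A △ B = {1, 2, 3, 4, 8, 11, 12, 13, 14, 16, 17, 18, 20, 24, 28, 29}


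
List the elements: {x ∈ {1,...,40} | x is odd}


Checking each candidate:
Condition: odd numbers in {1,...,40}
Result = {1, 3, 5, 7, 9, 11, 13, 15, 17, 19, 21, 23, 25, 27, 29, 31, 33, 35, 37, 39}

{1, 3, 5, 7, 9, 11, 13, 15, 17, 19, 21, 23, 25, 27, 29, 31, 33, 35, 37, 39}


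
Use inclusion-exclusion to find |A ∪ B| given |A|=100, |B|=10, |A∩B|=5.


|A ∪ B| = |A| + |B| - |A ∩ B|
= 100 + 10 - 5
= 105

|A ∪ B| = 105


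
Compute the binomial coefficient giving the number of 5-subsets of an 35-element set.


C(n,k) = n! / (k!(n-k)!)
C(35,5) = 35! / (5!30!)
= 324632

C(35,5) = 324632


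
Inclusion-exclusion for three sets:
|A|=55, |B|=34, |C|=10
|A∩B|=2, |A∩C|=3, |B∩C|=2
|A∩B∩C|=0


|A∪B∪C| = |A|+|B|+|C| - |A∩B|-|A∩C|-|B∩C| + |A∩B∩C|
= 55+34+10 - 2-3-2 + 0
= 99 - 7 + 0
= 92

|A ∪ B ∪ C| = 92


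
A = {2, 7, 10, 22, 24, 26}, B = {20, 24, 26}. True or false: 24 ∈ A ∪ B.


A = {2, 7, 10, 22, 24, 26}, B = {20, 24, 26}
A ∪ B = all elements in A or B
A ∪ B = {2, 7, 10, 20, 22, 24, 26}
Checking if 24 ∈ A ∪ B
24 is in A ∪ B → True

24 ∈ A ∪ B


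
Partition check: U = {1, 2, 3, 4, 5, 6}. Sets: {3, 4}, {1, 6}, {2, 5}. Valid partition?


A partition requires: (1) non-empty parts, (2) pairwise disjoint, (3) union = U
Parts: {3, 4}, {1, 6}, {2, 5}
Union of parts: {1, 2, 3, 4, 5, 6}
U = {1, 2, 3, 4, 5, 6}
All non-empty? True
Pairwise disjoint? True
Covers U? True

Yes, valid partition


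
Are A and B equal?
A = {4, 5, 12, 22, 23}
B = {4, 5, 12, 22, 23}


Two sets are equal iff they have exactly the same elements.
A = {4, 5, 12, 22, 23}
B = {4, 5, 12, 22, 23}
Same elements → A = B

Yes, A = B


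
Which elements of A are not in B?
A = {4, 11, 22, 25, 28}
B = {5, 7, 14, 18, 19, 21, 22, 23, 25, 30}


A \ B = elements in A but not in B
A = {4, 11, 22, 25, 28}
B = {5, 7, 14, 18, 19, 21, 22, 23, 25, 30}
Remove from A any elements in B
A \ B = {4, 11, 28}

A \ B = {4, 11, 28}


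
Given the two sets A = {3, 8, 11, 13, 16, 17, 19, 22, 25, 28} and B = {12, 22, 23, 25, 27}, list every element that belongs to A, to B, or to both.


A ∪ B = all elements in A or B (or both)
A = {3, 8, 11, 13, 16, 17, 19, 22, 25, 28}
B = {12, 22, 23, 25, 27}
A ∪ B = {3, 8, 11, 12, 13, 16, 17, 19, 22, 23, 25, 27, 28}

A ∪ B = {3, 8, 11, 12, 13, 16, 17, 19, 22, 23, 25, 27, 28}


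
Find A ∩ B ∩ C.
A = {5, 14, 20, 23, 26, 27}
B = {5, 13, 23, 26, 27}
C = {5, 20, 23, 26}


A ∩ B = {5, 23, 26, 27}
(A ∩ B) ∩ C = {5, 23, 26}

A ∩ B ∩ C = {5, 23, 26}


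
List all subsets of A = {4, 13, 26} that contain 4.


A subset of A contains 4 iff the remaining 2 elements form any subset of A \ {4}.
Count: 2^(n-1) = 2^2 = 4
Subsets containing 4: {4}, {4, 13}, {4, 26}, {4, 13, 26}

Subsets containing 4 (4 total): {4}, {4, 13}, {4, 26}, {4, 13, 26}


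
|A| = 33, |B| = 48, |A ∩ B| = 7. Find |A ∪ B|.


|A ∪ B| = |A| + |B| - |A ∩ B|
= 33 + 48 - 7
= 74

|A ∪ B| = 74


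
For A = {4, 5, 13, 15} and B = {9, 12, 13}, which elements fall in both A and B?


A = {4, 5, 13, 15}
B = {9, 12, 13}
Region: in both A and B
Elements: {13}

Elements in both A and B: {13}


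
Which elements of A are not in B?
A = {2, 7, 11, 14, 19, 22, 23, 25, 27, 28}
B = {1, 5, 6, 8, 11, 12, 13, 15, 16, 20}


A \ B = elements in A but not in B
A = {2, 7, 11, 14, 19, 22, 23, 25, 27, 28}
B = {1, 5, 6, 8, 11, 12, 13, 15, 16, 20}
Remove from A any elements in B
A \ B = {2, 7, 14, 19, 22, 23, 25, 27, 28}

A \ B = {2, 7, 14, 19, 22, 23, 25, 27, 28}


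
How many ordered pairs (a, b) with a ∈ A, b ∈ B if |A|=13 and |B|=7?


|A × B| = |A| × |B|
= 13 × 7
= 91

|A × B| = 91


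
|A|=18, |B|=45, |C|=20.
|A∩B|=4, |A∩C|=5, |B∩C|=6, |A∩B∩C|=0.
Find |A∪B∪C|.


|A∪B∪C| = |A|+|B|+|C| - |A∩B|-|A∩C|-|B∩C| + |A∩B∩C|
= 18+45+20 - 4-5-6 + 0
= 83 - 15 + 0
= 68

|A ∪ B ∪ C| = 68


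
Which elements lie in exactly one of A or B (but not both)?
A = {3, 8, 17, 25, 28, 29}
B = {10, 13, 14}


A △ B = (A \ B) ∪ (B \ A) = elements in exactly one of A or B
A \ B = {3, 8, 17, 25, 28, 29}
B \ A = {10, 13, 14}
A △ B = {3, 8, 10, 13, 14, 17, 25, 28, 29}

A △ B = {3, 8, 10, 13, 14, 17, 25, 28, 29}


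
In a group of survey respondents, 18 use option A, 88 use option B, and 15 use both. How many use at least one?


|A ∪ B| = |A| + |B| - |A ∩ B|
= 18 + 88 - 15
= 91

|A ∪ B| = 91


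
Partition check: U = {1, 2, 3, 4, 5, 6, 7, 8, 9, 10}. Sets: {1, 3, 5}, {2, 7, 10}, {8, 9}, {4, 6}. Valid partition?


A partition requires: (1) non-empty parts, (2) pairwise disjoint, (3) union = U
Parts: {1, 3, 5}, {2, 7, 10}, {8, 9}, {4, 6}
Union of parts: {1, 2, 3, 4, 5, 6, 7, 8, 9, 10}
U = {1, 2, 3, 4, 5, 6, 7, 8, 9, 10}
All non-empty? True
Pairwise disjoint? True
Covers U? True

Yes, valid partition


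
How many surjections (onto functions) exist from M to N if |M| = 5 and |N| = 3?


n = |M| = 5, k = |N| = 3. Surjections via inclusion-exclusion:
S(n,k) = Σ(-1)^i × C(k,i) × (k-i)^n, i=0 to k
i=0: (-1)^0×C(3,0)×3^5 = 243
i=1: (-1)^1×C(3,1)×2^5 = -96
i=2: (-1)^2×C(3,2)×1^5 = 3
i=3: (-1)^3×C(3,3)×0^5 = 0
Total = 150

Number of surjections = 150


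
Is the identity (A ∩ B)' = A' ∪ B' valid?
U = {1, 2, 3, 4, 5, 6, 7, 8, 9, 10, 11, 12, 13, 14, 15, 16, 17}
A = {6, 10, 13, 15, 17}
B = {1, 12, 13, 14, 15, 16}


LHS: A ∩ B = {13, 15}
(A ∩ B)' = U \ (A ∩ B) = {1, 2, 3, 4, 5, 6, 7, 8, 9, 10, 11, 12, 14, 16, 17}
A' = {1, 2, 3, 4, 5, 7, 8, 9, 11, 12, 14, 16}, B' = {2, 3, 4, 5, 6, 7, 8, 9, 10, 11, 17}
Claimed RHS: A' ∪ B' = {1, 2, 3, 4, 5, 6, 7, 8, 9, 10, 11, 12, 14, 16, 17}
Identity is VALID: LHS = RHS = {1, 2, 3, 4, 5, 6, 7, 8, 9, 10, 11, 12, 14, 16, 17} ✓

Identity is valid. (A ∩ B)' = A' ∪ B' = {1, 2, 3, 4, 5, 6, 7, 8, 9, 10, 11, 12, 14, 16, 17}


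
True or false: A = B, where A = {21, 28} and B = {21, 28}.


Two sets are equal iff they have exactly the same elements.
A = {21, 28}
B = {21, 28}
Same elements → A = B

Yes, A = B


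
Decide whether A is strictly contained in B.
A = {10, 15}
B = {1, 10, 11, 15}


A ⊂ B requires: A ⊆ B AND A ≠ B.
A ⊆ B? Yes
A = B? No
A ⊂ B: Yes (A is a proper subset of B)

Yes, A ⊂ B


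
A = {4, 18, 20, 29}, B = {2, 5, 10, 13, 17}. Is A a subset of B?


A ⊆ B means every element of A is in B.
Elements in A not in B: {4, 18, 20, 29}
So A ⊄ B.

No, A ⊄ B


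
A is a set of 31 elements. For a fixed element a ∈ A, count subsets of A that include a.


Subsets of A containing a correspond to subsets of A \ {a}, which has 30 elements.
Count = 2^(n-1) = 2^30
= 1073741824

Number of subsets containing a = 1073741824


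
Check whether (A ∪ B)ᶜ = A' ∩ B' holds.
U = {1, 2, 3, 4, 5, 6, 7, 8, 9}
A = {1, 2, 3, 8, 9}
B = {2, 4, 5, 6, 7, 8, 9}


LHS: A ∪ B = {1, 2, 3, 4, 5, 6, 7, 8, 9}
(A ∪ B)' = U \ (A ∪ B) = ∅
A' = {4, 5, 6, 7}, B' = {1, 3}
Claimed RHS: A' ∩ B' = ∅
Identity is VALID: LHS = RHS = ∅ ✓

Identity is valid. (A ∪ B)' = A' ∩ B' = ∅


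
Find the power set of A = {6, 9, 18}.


|A| = 3, so |P(A)| = 2^3 = 8
Enumerate subsets by cardinality (0 to 3):
∅, {6}, {9}, {18}, {6, 9}, {6, 18}, {9, 18}, {6, 9, 18}

P(A) has 8 subsets: ∅, {6}, {9}, {18}, {6, 9}, {6, 18}, {9, 18}, {6, 9, 18}


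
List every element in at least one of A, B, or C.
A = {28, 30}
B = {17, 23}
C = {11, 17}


A ∪ B = {17, 23, 28, 30}
(A ∪ B) ∪ C = {11, 17, 23, 28, 30}

A ∪ B ∪ C = {11, 17, 23, 28, 30}


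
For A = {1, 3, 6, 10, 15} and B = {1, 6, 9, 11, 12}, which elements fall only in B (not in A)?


A = {1, 3, 6, 10, 15}
B = {1, 6, 9, 11, 12}
Region: only in B (not in A)
Elements: {9, 11, 12}

Elements only in B (not in A): {9, 11, 12}


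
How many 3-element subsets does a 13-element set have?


C(n,k) = n! / (k!(n-k)!)
C(13,3) = 13! / (3!10!)
= 286

C(13,3) = 286


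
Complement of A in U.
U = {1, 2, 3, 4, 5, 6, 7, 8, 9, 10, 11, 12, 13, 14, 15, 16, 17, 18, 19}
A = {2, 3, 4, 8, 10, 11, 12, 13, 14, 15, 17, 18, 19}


Aᶜ = U \ A = elements in U but not in A
U = {1, 2, 3, 4, 5, 6, 7, 8, 9, 10, 11, 12, 13, 14, 15, 16, 17, 18, 19}
A = {2, 3, 4, 8, 10, 11, 12, 13, 14, 15, 17, 18, 19}
Aᶜ = {1, 5, 6, 7, 9, 16}

Aᶜ = {1, 5, 6, 7, 9, 16}


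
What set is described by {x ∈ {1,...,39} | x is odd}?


Checking each candidate:
Condition: odd numbers in {1,...,39}
Result = {1, 3, 5, 7, 9, 11, 13, 15, 17, 19, 21, 23, 25, 27, 29, 31, 33, 35, 37, 39}

{1, 3, 5, 7, 9, 11, 13, 15, 17, 19, 21, 23, 25, 27, 29, 31, 33, 35, 37, 39}


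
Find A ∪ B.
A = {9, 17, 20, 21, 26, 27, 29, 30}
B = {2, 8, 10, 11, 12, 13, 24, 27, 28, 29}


A ∪ B = all elements in A or B (or both)
A = {9, 17, 20, 21, 26, 27, 29, 30}
B = {2, 8, 10, 11, 12, 13, 24, 27, 28, 29}
A ∪ B = {2, 8, 9, 10, 11, 12, 13, 17, 20, 21, 24, 26, 27, 28, 29, 30}

A ∪ B = {2, 8, 9, 10, 11, 12, 13, 17, 20, 21, 24, 26, 27, 28, 29, 30}


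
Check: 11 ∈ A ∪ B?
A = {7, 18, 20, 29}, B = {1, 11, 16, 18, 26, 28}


A = {7, 18, 20, 29}, B = {1, 11, 16, 18, 26, 28}
A ∪ B = all elements in A or B
A ∪ B = {1, 7, 11, 16, 18, 20, 26, 28, 29}
Checking if 11 ∈ A ∪ B
11 is in A ∪ B → True

11 ∈ A ∪ B


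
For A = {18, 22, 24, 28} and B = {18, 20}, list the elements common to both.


A ∩ B = elements in both A and B
A = {18, 22, 24, 28}
B = {18, 20}
A ∩ B = {18}

A ∩ B = {18}


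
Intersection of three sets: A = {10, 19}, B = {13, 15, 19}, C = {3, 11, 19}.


A ∩ B = {19}
(A ∩ B) ∩ C = {19}

A ∩ B ∩ C = {19}


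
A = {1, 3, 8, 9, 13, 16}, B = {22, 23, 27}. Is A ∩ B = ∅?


Disjoint means A ∩ B = ∅.
A ∩ B = ∅
A ∩ B = ∅, so A and B are disjoint.

Yes, A and B are disjoint


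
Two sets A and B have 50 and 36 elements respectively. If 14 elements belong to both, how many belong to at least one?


|A ∪ B| = |A| + |B| - |A ∩ B|
= 50 + 36 - 14
= 72

|A ∪ B| = 72


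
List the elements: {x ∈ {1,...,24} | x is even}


Checking each candidate:
Condition: even numbers in {1,...,24}
Result = {2, 4, 6, 8, 10, 12, 14, 16, 18, 20, 22, 24}

{2, 4, 6, 8, 10, 12, 14, 16, 18, 20, 22, 24}


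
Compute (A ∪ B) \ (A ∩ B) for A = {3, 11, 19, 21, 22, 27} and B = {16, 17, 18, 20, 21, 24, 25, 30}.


A △ B = (A \ B) ∪ (B \ A) = elements in exactly one of A or B
A \ B = {3, 11, 19, 22, 27}
B \ A = {16, 17, 18, 20, 24, 25, 30}
A △ B = {3, 11, 16, 17, 18, 19, 20, 22, 24, 25, 27, 30}

A △ B = {3, 11, 16, 17, 18, 19, 20, 22, 24, 25, 27, 30}


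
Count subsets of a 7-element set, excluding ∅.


Total subsets = 2^n = 2^7 = 128
Non-empty subsets exclude the empty set: 2^n - 1
= 128 - 1
= 127

Number of non-empty subsets = 127


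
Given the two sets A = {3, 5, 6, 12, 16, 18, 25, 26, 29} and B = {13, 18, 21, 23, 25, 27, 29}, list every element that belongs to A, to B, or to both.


A ∪ B = all elements in A or B (or both)
A = {3, 5, 6, 12, 16, 18, 25, 26, 29}
B = {13, 18, 21, 23, 25, 27, 29}
A ∪ B = {3, 5, 6, 12, 13, 16, 18, 21, 23, 25, 26, 27, 29}

A ∪ B = {3, 5, 6, 12, 13, 16, 18, 21, 23, 25, 26, 27, 29}


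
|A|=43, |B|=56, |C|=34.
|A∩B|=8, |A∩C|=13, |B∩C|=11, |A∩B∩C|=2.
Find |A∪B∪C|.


|A∪B∪C| = |A|+|B|+|C| - |A∩B|-|A∩C|-|B∩C| + |A∩B∩C|
= 43+56+34 - 8-13-11 + 2
= 133 - 32 + 2
= 103

|A ∪ B ∪ C| = 103


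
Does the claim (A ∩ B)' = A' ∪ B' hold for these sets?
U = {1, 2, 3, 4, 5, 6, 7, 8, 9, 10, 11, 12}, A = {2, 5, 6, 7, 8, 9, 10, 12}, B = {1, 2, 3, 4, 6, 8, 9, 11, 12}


LHS: A ∩ B = {2, 6, 8, 9, 12}
(A ∩ B)' = U \ (A ∩ B) = {1, 3, 4, 5, 7, 10, 11}
A' = {1, 3, 4, 11}, B' = {5, 7, 10}
Claimed RHS: A' ∪ B' = {1, 3, 4, 5, 7, 10, 11}
Identity is VALID: LHS = RHS = {1, 3, 4, 5, 7, 10, 11} ✓

Identity is valid. (A ∩ B)' = A' ∪ B' = {1, 3, 4, 5, 7, 10, 11}


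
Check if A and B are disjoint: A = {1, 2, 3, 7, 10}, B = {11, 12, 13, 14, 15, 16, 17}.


Disjoint means A ∩ B = ∅.
A ∩ B = ∅
A ∩ B = ∅, so A and B are disjoint.

Yes, A and B are disjoint


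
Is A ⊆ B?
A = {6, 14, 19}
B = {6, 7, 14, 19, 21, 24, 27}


A ⊆ B means every element of A is in B.
All elements of A are in B.
So A ⊆ B.

Yes, A ⊆ B


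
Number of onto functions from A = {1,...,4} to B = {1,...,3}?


n = |A| = 4, k = |B| = 3. Surjections via inclusion-exclusion:
S(n,k) = Σ(-1)^i × C(k,i) × (k-i)^n, i=0 to k
i=0: (-1)^0×C(3,0)×3^4 = 81
i=1: (-1)^1×C(3,1)×2^4 = -48
i=2: (-1)^2×C(3,2)×1^4 = 3
i=3: (-1)^3×C(3,3)×0^4 = 0
Total = 36

Number of surjections = 36


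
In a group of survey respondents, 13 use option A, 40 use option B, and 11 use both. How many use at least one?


|A ∪ B| = |A| + |B| - |A ∩ B|
= 13 + 40 - 11
= 42

|A ∪ B| = 42


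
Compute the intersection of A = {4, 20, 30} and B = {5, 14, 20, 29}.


A ∩ B = elements in both A and B
A = {4, 20, 30}
B = {5, 14, 20, 29}
A ∩ B = {20}

A ∩ B = {20}


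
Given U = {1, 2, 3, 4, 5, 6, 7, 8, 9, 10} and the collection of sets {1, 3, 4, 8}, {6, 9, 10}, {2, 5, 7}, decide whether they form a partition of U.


A partition requires: (1) non-empty parts, (2) pairwise disjoint, (3) union = U
Parts: {1, 3, 4, 8}, {6, 9, 10}, {2, 5, 7}
Union of parts: {1, 2, 3, 4, 5, 6, 7, 8, 9, 10}
U = {1, 2, 3, 4, 5, 6, 7, 8, 9, 10}
All non-empty? True
Pairwise disjoint? True
Covers U? True

Yes, valid partition


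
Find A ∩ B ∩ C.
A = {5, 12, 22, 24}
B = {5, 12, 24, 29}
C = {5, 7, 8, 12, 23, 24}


A ∩ B = {5, 12, 24}
(A ∩ B) ∩ C = {5, 12, 24}

A ∩ B ∩ C = {5, 12, 24}


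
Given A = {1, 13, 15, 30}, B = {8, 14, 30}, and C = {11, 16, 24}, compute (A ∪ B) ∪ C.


A ∪ B = {1, 8, 13, 14, 15, 30}
(A ∪ B) ∪ C = {1, 8, 11, 13, 14, 15, 16, 24, 30}

A ∪ B ∪ C = {1, 8, 11, 13, 14, 15, 16, 24, 30}


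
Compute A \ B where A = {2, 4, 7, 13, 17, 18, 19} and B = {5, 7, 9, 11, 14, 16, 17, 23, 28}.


A \ B = elements in A but not in B
A = {2, 4, 7, 13, 17, 18, 19}
B = {5, 7, 9, 11, 14, 16, 17, 23, 28}
Remove from A any elements in B
A \ B = {2, 4, 13, 18, 19}

A \ B = {2, 4, 13, 18, 19}


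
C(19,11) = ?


C(n,k) = n! / (k!(n-k)!)
C(19,11) = 19! / (11!8!)
= 75582

C(19,11) = 75582


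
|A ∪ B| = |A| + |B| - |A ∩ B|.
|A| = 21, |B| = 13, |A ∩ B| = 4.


|A ∪ B| = |A| + |B| - |A ∩ B|
= 21 + 13 - 4
= 30

|A ∪ B| = 30


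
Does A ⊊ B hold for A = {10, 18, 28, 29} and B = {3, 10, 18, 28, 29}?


A ⊂ B requires: A ⊆ B AND A ≠ B.
A ⊆ B? Yes
A = B? No
A ⊂ B: Yes (A is a proper subset of B)

Yes, A ⊂ B


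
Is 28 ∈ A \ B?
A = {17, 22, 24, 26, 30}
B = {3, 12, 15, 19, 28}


A = {17, 22, 24, 26, 30}, B = {3, 12, 15, 19, 28}
A \ B = elements in A but not in B
A \ B = {17, 22, 24, 26, 30}
Checking if 28 ∈ A \ B
28 is not in A \ B → False

28 ∉ A \ B


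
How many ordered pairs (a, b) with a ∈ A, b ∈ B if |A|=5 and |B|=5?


|A × B| = |A| × |B|
= 5 × 5
= 25

|A × B| = 25


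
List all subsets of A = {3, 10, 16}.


|A| = 3, so |P(A)| = 2^3 = 8
Enumerate subsets by cardinality (0 to 3):
∅, {3}, {10}, {16}, {3, 10}, {3, 16}, {10, 16}, {3, 10, 16}

P(A) has 8 subsets: ∅, {3}, {10}, {16}, {3, 10}, {3, 16}, {10, 16}, {3, 10, 16}


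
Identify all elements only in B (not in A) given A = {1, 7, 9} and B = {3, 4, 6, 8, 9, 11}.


A = {1, 7, 9}
B = {3, 4, 6, 8, 9, 11}
Region: only in B (not in A)
Elements: {3, 4, 6, 8, 11}

Elements only in B (not in A): {3, 4, 6, 8, 11}


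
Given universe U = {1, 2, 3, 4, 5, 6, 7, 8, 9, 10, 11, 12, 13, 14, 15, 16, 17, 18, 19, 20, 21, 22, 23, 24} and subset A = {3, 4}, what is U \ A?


Aᶜ = U \ A = elements in U but not in A
U = {1, 2, 3, 4, 5, 6, 7, 8, 9, 10, 11, 12, 13, 14, 15, 16, 17, 18, 19, 20, 21, 22, 23, 24}
A = {3, 4}
Aᶜ = {1, 2, 5, 6, 7, 8, 9, 10, 11, 12, 13, 14, 15, 16, 17, 18, 19, 20, 21, 22, 23, 24}

Aᶜ = {1, 2, 5, 6, 7, 8, 9, 10, 11, 12, 13, 14, 15, 16, 17, 18, 19, 20, 21, 22, 23, 24}
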